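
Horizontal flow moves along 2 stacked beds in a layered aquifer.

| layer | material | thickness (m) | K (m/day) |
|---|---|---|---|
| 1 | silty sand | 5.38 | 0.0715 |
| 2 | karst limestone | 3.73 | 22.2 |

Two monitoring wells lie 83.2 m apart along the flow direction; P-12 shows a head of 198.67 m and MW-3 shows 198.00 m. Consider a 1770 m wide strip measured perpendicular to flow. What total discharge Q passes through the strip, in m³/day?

1190

Flow is parallel to layering, so each bed carries its own Darcy discharge and the transmissivities add.
Σ(K_i·b_i) = 0.0715×5.38 + 22.2×3.73 = 83.19 m²/day.
Hydraulic gradient i = (198.67 − 198.00) / 83.2 = 0.67 / 83.2 = 0.008053.
Q = Σ(K_i·b_i) · W · i = 83.19 × 1770 × 0.008053 = 1186 m³/day.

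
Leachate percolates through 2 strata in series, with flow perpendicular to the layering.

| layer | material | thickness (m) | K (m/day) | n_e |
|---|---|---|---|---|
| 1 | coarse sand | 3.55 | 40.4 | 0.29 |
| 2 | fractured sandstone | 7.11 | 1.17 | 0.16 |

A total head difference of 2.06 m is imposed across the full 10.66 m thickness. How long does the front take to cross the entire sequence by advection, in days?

6.49

With flow normal to the layers, continuity requires the same specific discharge q through every layer.
Σ(b_i/K_i) = 3.55/40.4 + 7.11/1.17 = 6.165 d.
q = Δh / Σ(b_i/K_i) = 2.06 / 6.165 = 0.3342 m/day.
In each layer the seepage velocity is v_i = q/n_i, so the layer transit time is t_i = b_i·n_i / q:
  layer 1 (coarse sand): t_1 = 3.55 × 0.29 / 0.3342 = 3.081 d
  layer 2 (fractured sandstone): t_2 = 7.11 × 0.16 / 0.3342 = 3.404 d
Total t = Σ t_i = 6.485 days.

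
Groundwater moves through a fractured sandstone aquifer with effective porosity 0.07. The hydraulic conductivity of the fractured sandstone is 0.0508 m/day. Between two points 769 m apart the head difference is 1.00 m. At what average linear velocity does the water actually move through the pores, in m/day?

Hydraulic gradient i = Δh / L = 1.00 / 769 = 0.001300.
Darcy flux q = K · i = 0.05080 × 0.001300 = 6.606e-05 m/day.
Seepage velocity v = q / n_e = 6.606e-05 / 0.07 = 0.0009437 m/day.

0.000944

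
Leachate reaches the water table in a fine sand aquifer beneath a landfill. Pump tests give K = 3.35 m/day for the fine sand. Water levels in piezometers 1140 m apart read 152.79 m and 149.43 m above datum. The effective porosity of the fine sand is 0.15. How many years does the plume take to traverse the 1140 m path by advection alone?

Hydraulic gradient i = (152.79 − 149.43) / 1140 = 3.36 / 1140 = 0.002947.
Darcy flux q = K · i = 3.350 × 0.002947 = 0.009874 m/day.
Seepage velocity v = q / n_e = 0.009874 / 0.15 = 0.06582 m/day.
Travel time t = L / v = 1140 / 0.06582 = 17319 days = 47.42 years.

47.4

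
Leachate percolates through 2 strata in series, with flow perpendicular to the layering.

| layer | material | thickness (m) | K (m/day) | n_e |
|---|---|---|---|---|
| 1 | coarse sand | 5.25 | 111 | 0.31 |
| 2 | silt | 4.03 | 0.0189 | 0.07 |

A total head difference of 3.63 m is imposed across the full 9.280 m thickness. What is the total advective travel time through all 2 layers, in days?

112

With flow normal to the layers, continuity requires the same specific discharge q through every layer.
Σ(b_i/K_i) = 5.25/111 + 4.03/0.0189 = 213.3 d.
q = Δh / Σ(b_i/K_i) = 3.63 / 213.3 = 0.01702 m/day.
In each layer the seepage velocity is v_i = q/n_i, so the layer transit time is t_i = b_i·n_i / q:
  layer 1 (coarse sand): t_1 = 5.25 × 0.31 / 0.01702 = 95.62 d
  layer 2 (silt): t_2 = 4.03 × 0.07 / 0.01702 = 16.57 d
Total t = Σ t_i = 112.2 days.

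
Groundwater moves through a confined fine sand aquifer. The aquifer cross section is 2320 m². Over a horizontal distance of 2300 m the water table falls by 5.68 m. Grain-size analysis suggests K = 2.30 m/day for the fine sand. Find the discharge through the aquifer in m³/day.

Hydraulic gradient i = Δh / L = 5.68 / 2300 = 0.002470.
Darcy's law: Q = K · A · i = 2.300 × 2320 × 0.002470 = 13.18 m³/day.

13.2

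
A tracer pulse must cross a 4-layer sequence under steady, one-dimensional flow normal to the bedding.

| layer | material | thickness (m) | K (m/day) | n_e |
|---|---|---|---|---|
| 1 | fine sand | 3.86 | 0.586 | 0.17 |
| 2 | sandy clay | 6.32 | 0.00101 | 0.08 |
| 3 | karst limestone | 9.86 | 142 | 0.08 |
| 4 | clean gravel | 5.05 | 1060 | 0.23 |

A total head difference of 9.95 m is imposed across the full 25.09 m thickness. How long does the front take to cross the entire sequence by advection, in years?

With flow normal to the layers, continuity requires the same specific discharge q through every layer.
Σ(b_i/K_i) = 3.86/0.586 + 6.32/0.00101 + 9.86/142 + 5.05/1060 = 6264 d.
q = Δh / Σ(b_i/K_i) = 9.95 / 6264 = 0.001588 m/day.
In each layer the seepage velocity is v_i = q/n_i, so the layer transit time is t_i = b_i·n_i / q:
  layer 1 (fine sand): t_1 = 3.86 × 0.17 / 0.001588 = 413.1 d
  layer 2 (sandy clay): t_2 = 6.32 × 0.08 / 0.001588 = 318.3 d
  layer 3 (karst limestone): t_3 = 9.86 × 0.08 / 0.001588 = 496.6 d
  layer 4 (clean gravel): t_4 = 5.05 × 0.23 / 0.001588 = 731.2 d
Total t = Σ t_i = 1959 days = 5.364 years.

5.36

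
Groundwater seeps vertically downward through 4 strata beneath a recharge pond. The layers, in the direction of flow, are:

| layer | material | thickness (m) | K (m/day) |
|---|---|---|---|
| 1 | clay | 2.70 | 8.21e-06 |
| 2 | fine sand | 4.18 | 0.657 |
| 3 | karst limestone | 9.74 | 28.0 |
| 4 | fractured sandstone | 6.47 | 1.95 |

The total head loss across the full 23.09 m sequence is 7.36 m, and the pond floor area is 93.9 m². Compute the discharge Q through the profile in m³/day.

0.00210

Flow is perpendicular to layering, so the layers act in series and the equivalent K is the thickness-weighted harmonic mean.
Total thickness L = 2.70 + 4.18 + 9.74 + 6.47 = 23.09 m.
Σ(b_i/K_i) = 2.70/8.21e-06 + 4.18/0.657 + 9.74/28.0 + 6.47/1.95 = 3.289e+05 d.
K_eq = L / Σ(b_i/K_i) = 23.09 / 3.289e+05 = 7.021e-05 m/day.
Q = K_eq · A · (Δh/L) = 7.021e-05 × 93.9 × (7.36/23.09) = 0.002101 m³/day.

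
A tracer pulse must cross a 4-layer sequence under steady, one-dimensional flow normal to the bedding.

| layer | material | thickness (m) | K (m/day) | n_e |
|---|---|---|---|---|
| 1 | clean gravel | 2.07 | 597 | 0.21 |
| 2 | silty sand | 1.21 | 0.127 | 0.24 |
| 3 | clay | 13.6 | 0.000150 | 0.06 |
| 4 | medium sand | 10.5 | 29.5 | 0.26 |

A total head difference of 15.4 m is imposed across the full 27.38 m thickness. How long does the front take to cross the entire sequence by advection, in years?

68.9

With flow normal to the layers, continuity requires the same specific discharge q through every layer.
Σ(b_i/K_i) = 2.07/597 + 1.21/0.127 + 13.6/0.000150 + 10.5/29.5 = 90677 d.
q = Δh / Σ(b_i/K_i) = 15.4 / 90677 = 0.0001698 m/day.
In each layer the seepage velocity is v_i = q/n_i, so the layer transit time is t_i = b_i·n_i / q:
  layer 1 (clean gravel): t_1 = 2.07 × 0.21 / 0.0001698 = 2560 d
  layer 2 (silty sand): t_2 = 1.21 × 0.24 / 0.0001698 = 1710 d
  layer 3 (clay): t_3 = 13.6 × 0.06 / 0.0001698 = 4805 d
  layer 4 (medium sand): t_4 = 10.5 × 0.26 / 0.0001698 = 16074 d
Total t = Σ t_i = 25149 days = 68.85 years.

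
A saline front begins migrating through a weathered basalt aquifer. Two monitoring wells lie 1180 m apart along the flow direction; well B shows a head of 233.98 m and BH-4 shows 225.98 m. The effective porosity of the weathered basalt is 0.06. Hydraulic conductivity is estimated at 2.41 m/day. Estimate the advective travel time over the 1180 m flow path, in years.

Hydraulic gradient i = (233.98 − 225.98) / 1180 = 8 / 1180 = 0.006780.
Darcy flux q = K · i = 2.410 × 0.006780 = 0.01634 m/day.
Seepage velocity v = q / n_e = 0.01634 / 0.06 = 0.2723 m/day.
Travel time t = L / v = 1180 / 0.2723 = 4333 days = 11.86 years.

11.9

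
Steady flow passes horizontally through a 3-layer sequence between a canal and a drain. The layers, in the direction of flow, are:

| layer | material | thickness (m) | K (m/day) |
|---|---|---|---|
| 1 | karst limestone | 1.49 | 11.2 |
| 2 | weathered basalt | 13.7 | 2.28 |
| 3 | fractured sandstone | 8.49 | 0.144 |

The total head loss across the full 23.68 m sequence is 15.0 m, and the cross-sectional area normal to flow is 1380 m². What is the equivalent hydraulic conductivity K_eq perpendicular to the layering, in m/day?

0.364

Flow is perpendicular to layering, so the layers act in series and the equivalent K is the thickness-weighted harmonic mean.
Total thickness L = 1.49 + 13.7 + 8.49 = 23.68 m.
Σ(b_i/K_i) = 1.49/11.2 + 13.7/2.28 + 8.49/0.144 = 65.10 d.
K_eq = L / Σ(b_i/K_i) = 23.68 / 65.10 = 0.3637 m/day.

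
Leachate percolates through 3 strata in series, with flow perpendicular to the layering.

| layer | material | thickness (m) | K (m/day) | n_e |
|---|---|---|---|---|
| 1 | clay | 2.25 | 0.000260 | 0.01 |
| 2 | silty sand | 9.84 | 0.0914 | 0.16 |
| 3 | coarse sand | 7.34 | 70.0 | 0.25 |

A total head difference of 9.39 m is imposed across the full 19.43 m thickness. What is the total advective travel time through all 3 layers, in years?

8.77

With flow normal to the layers, continuity requires the same specific discharge q through every layer.
Σ(b_i/K_i) = 2.25/0.000260 + 9.84/0.0914 + 7.34/70.0 = 8762 d.
q = Δh / Σ(b_i/K_i) = 9.39 / 8762 = 0.001072 m/day.
In each layer the seepage velocity is v_i = q/n_i, so the layer transit time is t_i = b_i·n_i / q:
  layer 1 (clay): t_1 = 2.25 × 0.01 / 0.001072 = 20.99 d
  layer 2 (silty sand): t_2 = 9.84 × 0.16 / 0.001072 = 1469 d
  layer 3 (coarse sand): t_3 = 7.34 × 0.25 / 0.001072 = 1712 d
Total t = Σ t_i = 3202 days = 8.767 years.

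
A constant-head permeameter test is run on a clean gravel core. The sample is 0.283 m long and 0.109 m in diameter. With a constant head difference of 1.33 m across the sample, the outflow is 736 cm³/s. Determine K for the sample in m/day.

Cross-sectional area A = π·(d/2)² = π × (0.109/2)² = 0.009331 m².
Convert discharge: 736 cm³/s = 0.0007360 m³/s.
Darcy's law rearranged: K = Q·L / (A·Δh) = 0.0007360 × 0.283 / (0.009331 × 1.33) = 0.01678 m/s = 1450 m/day.

1450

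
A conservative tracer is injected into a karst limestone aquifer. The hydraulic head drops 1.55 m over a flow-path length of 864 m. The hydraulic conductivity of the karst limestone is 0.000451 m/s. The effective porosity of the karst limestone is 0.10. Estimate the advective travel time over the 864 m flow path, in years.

Convert K: 0.000451 m/s × 86400 = 38.97 m/day.
Hydraulic gradient i = Δh / L = 1.55 / 864 = 0.001794.
Darcy flux q = K · i = 38.97 × 0.001794 = 0.06990 m/day.
Seepage velocity v = q / n_e = 0.06990 / 0.10 = 0.6990 m/day.
Travel time t = L / v = 864 / 0.6990 = 1236 days = 3.384 years.

3.38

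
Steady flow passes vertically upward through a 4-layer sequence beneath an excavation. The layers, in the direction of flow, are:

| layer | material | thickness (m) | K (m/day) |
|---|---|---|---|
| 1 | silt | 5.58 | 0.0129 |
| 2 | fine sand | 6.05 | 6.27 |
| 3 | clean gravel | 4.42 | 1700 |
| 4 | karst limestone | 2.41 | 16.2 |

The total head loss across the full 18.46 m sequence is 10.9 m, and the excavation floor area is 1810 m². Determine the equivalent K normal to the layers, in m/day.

0.0426

Flow is perpendicular to layering, so the layers act in series and the equivalent K is the thickness-weighted harmonic mean.
Total thickness L = 5.58 + 6.05 + 4.42 + 2.41 = 18.46 m.
Σ(b_i/K_i) = 5.58/0.0129 + 6.05/6.27 + 4.42/1700 + 2.41/16.2 = 433.7 d.
K_eq = L / Σ(b_i/K_i) = 18.46 / 433.7 = 0.04257 m/day.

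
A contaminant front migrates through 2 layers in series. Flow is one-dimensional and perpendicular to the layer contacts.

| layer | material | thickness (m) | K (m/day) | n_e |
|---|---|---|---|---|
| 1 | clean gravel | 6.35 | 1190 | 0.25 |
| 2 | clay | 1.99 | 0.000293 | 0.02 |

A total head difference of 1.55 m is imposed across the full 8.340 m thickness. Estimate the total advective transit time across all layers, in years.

19.5

With flow normal to the layers, continuity requires the same specific discharge q through every layer.
Σ(b_i/K_i) = 6.35/1190 + 1.99/0.000293 = 6792 d.
q = Δh / Σ(b_i/K_i) = 1.55 / 6792 = 0.0002282 m/day.
In each layer the seepage velocity is v_i = q/n_i, so the layer transit time is t_i = b_i·n_i / q:
  layer 1 (clean gravel): t_1 = 6.35 × 0.25 / 0.0002282 = 6956 d
  layer 2 (clay): t_2 = 1.99 × 0.02 / 0.0002282 = 174.4 d
Total t = Σ t_i = 7131 days = 19.52 years.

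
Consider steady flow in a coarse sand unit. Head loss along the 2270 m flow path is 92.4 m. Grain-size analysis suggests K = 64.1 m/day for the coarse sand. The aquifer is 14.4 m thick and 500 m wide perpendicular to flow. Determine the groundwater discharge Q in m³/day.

18800

Cross-sectional area A = 500 × 14.4 = 7200 m².
Hydraulic gradient i = Δh / L = 92.4 / 2270 = 0.04070.
Darcy's law: Q = K · A · i = 64.10 × 7200 × 0.04070 = 18786 m³/day.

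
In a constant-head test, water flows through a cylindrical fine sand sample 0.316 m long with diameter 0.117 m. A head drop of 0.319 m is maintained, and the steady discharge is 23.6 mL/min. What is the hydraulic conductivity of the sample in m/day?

Cross-sectional area A = π·(d/2)² = π × (0.117/2)² = 0.01075 m².
Convert discharge: 23.6 mL/min = 3.933e-07 m³/s.
Darcy's law rearranged: K = Q·L / (A·Δh) = 3.933e-07 × 0.316 / (0.01075 × 0.319) = 3.624e-05 m/s = 3.131 m/day.

3.13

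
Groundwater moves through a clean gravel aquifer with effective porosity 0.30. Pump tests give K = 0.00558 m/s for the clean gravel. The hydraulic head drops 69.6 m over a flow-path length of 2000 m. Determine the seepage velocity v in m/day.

Convert K: 0.00558 m/s × 86400 = 482.1 m/day.
Hydraulic gradient i = Δh / L = 69.6 / 2000 = 0.03480.
Darcy flux q = K · i = 482.1 × 0.03480 = 16.78 m/day.
Seepage velocity v = q / n_e = 16.78 / 0.30 = 55.92 m/day.

55.9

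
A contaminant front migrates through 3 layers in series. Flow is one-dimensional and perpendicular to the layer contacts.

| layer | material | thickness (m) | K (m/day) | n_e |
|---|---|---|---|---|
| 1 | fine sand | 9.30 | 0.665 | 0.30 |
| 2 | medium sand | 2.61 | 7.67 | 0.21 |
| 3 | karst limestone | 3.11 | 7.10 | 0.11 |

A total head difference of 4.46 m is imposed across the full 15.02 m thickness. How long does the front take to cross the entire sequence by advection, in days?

With flow normal to the layers, continuity requires the same specific discharge q through every layer.
Σ(b_i/K_i) = 9.30/0.665 + 2.61/7.67 + 3.11/7.10 = 14.76 d.
q = Δh / Σ(b_i/K_i) = 4.46 / 14.76 = 0.3021 m/day.
In each layer the seepage velocity is v_i = q/n_i, so the layer transit time is t_i = b_i·n_i / q:
  layer 1 (fine sand): t_1 = 9.30 × 0.30 / 0.3021 = 9.235 d
  layer 2 (medium sand): t_2 = 2.61 × 0.21 / 0.3021 = 1.814 d
  layer 3 (karst limestone): t_3 = 3.11 × 0.11 / 0.3021 = 1.132 d
Total t = Σ t_i = 12.18 days.

12.2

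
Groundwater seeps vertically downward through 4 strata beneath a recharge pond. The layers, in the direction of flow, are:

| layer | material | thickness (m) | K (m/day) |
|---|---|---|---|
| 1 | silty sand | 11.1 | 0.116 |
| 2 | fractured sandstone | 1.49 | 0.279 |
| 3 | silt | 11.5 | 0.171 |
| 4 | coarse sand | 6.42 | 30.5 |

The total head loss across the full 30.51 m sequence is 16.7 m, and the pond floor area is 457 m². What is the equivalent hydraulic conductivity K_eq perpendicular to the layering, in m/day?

Flow is perpendicular to layering, so the layers act in series and the equivalent K is the thickness-weighted harmonic mean.
Total thickness L = 11.1 + 1.49 + 11.5 + 6.42 = 30.51 m.
Σ(b_i/K_i) = 11.1/0.116 + 1.49/0.279 + 11.5/0.171 + 6.42/30.5 = 168.5 d.
K_eq = L / Σ(b_i/K_i) = 30.51 / 168.5 = 0.1811 m/day.

0.181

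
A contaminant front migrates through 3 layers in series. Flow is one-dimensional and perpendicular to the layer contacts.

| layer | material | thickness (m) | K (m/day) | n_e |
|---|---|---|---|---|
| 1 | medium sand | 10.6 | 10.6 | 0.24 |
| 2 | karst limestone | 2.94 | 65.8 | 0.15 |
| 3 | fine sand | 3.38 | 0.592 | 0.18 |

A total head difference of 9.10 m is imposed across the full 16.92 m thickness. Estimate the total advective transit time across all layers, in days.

With flow normal to the layers, continuity requires the same specific discharge q through every layer.
Σ(b_i/K_i) = 10.6/10.6 + 2.94/65.8 + 3.38/0.592 = 6.754 d.
q = Δh / Σ(b_i/K_i) = 9.10 / 6.754 = 1.347 m/day.
In each layer the seepage velocity is v_i = q/n_i, so the layer transit time is t_i = b_i·n_i / q:
  layer 1 (medium sand): t_1 = 10.6 × 0.24 / 1.347 = 1.888 d
  layer 2 (karst limestone): t_2 = 2.94 × 0.15 / 1.347 = 0.3273 d
  layer 3 (fine sand): t_3 = 3.38 × 0.18 / 1.347 = 0.4516 d
Total t = Σ t_i = 2.667 days.

2.67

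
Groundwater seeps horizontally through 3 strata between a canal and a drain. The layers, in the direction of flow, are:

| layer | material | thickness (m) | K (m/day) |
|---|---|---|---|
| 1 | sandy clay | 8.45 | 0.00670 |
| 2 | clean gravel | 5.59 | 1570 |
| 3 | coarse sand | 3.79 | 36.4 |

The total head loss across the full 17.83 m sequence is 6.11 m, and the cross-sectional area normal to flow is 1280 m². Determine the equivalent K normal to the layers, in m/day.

Flow is perpendicular to layering, so the layers act in series and the equivalent K is the thickness-weighted harmonic mean.
Total thickness L = 8.45 + 5.59 + 3.79 = 17.83 m.
Σ(b_i/K_i) = 8.45/0.00670 + 5.59/1570 + 3.79/36.4 = 1261 d.
K_eq = L / Σ(b_i/K_i) = 17.83 / 1261 = 0.01414 m/day.

0.0141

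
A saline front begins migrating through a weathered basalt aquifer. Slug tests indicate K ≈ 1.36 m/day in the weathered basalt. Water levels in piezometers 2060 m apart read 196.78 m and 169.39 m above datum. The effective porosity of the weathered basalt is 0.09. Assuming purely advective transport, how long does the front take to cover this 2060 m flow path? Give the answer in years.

Hydraulic gradient i = (196.78 − 169.39) / 2060 = 27.39 / 2060 = 0.01330.
Darcy flux q = K · i = 1.360 × 0.01330 = 0.01808 m/day.
Seepage velocity v = q / n_e = 0.01808 / 0.09 = 0.2009 m/day.
Travel time t = L / v = 2060 / 0.2009 = 10253 days = 28.07 years.

28.1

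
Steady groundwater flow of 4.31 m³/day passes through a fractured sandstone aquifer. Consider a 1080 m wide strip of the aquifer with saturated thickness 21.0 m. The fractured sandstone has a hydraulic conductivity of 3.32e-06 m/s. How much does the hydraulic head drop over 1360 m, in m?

Convert K: 3.32e-06 m/s × 86400 = 0.2868 m/day.
Cross-sectional area A = 1080 × 21.0 = 22680 m².
From Q = K·A·i, i = Q / (K·A) = 4.31 / (0.2868 × 22680) = 0.0006625.
Head loss Δh = i · L = 0.0006625 × 1360 = 0.9010 m.

0.901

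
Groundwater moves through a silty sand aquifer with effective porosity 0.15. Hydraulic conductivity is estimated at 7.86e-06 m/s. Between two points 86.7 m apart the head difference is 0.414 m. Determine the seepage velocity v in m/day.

0.0216

Convert K: 7.86e-06 m/s × 86400 = 0.6791 m/day.
Hydraulic gradient i = Δh / L = 0.414 / 86.7 = 0.004775.
Darcy flux q = K · i = 0.6791 × 0.004775 = 0.003243 m/day.
Seepage velocity v = q / n_e = 0.003243 / 0.15 = 0.02162 m/day.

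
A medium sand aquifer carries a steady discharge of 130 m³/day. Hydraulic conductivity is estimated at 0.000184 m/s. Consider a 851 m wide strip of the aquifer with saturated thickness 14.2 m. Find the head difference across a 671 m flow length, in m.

0.454

Convert K: 0.000184 m/s × 86400 = 15.90 m/day.
Cross-sectional area A = 851 × 14.2 = 12084 m².
From Q = K·A·i, i = Q / (K·A) = 130 / (15.90 × 12084) = 0.0006767.
Head loss Δh = i · L = 0.0006767 × 671 = 0.4541 m.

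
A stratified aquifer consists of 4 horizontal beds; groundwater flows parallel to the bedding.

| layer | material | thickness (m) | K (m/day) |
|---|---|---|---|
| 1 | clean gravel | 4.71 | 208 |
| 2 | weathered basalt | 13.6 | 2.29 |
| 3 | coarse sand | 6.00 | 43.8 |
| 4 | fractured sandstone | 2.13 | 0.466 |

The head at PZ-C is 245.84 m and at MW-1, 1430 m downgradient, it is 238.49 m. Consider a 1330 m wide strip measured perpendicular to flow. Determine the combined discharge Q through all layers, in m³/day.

8710

Flow is parallel to layering, so each bed carries its own Darcy discharge and the transmissivities add.
Σ(K_i·b_i) = 208×4.71 + 2.29×13.6 + 43.8×6.00 + 0.466×2.13 = 1275 m²/day.
Hydraulic gradient i = (245.84 − 238.49) / 1430 = 7.35 / 1430 = 0.005140.
Q = Σ(K_i·b_i) · W · i = 1275 × 1330 × 0.005140 = 8713 m³/day.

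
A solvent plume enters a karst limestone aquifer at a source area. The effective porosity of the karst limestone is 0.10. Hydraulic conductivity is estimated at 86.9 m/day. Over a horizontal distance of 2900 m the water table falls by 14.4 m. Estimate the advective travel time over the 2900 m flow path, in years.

1.84

Hydraulic gradient i = Δh / L = 14.4 / 2900 = 0.004966.
Darcy flux q = K · i = 86.90 × 0.004966 = 0.4315 m/day.
Seepage velocity v = q / n_e = 0.4315 / 0.10 = 4.315 m/day.
Travel time t = L / v = 2900 / 4.315 = 672.1 days = 1.840 years.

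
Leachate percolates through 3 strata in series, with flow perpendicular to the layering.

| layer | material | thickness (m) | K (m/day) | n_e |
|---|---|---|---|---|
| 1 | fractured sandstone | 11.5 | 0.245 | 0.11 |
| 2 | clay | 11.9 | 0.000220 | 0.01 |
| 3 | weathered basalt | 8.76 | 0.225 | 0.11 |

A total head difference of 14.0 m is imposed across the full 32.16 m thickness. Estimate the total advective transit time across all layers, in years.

24.9

With flow normal to the layers, continuity requires the same specific discharge q through every layer.
Σ(b_i/K_i) = 11.5/0.245 + 11.9/0.000220 + 8.76/0.225 = 54177 d.
q = Δh / Σ(b_i/K_i) = 14.0 / 54177 = 0.0002584 m/day.
In each layer the seepage velocity is v_i = q/n_i, so the layer transit time is t_i = b_i·n_i / q:
  layer 1 (fractured sandstone): t_1 = 11.5 × 0.11 / 0.0002584 = 4895 d
  layer 2 (clay): t_2 = 11.9 × 0.01 / 0.0002584 = 460.5 d
  layer 3 (weathered basalt): t_3 = 8.76 × 0.11 / 0.0002584 = 3729 d
Total t = Σ t_i = 9085 days = 24.87 years.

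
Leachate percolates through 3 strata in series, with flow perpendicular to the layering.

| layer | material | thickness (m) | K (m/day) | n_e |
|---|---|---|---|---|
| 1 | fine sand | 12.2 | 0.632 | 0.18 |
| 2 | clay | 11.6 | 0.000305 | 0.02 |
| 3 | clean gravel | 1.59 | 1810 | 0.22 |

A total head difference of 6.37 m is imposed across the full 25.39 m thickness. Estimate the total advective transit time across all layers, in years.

45.4

With flow normal to the layers, continuity requires the same specific discharge q through every layer.
Σ(b_i/K_i) = 12.2/0.632 + 11.6/0.000305 + 1.59/1810 = 38052 d.
q = Δh / Σ(b_i/K_i) = 6.37 / 38052 = 0.0001674 m/day.
In each layer the seepage velocity is v_i = q/n_i, so the layer transit time is t_i = b_i·n_i / q:
  layer 1 (fine sand): t_1 = 12.2 × 0.18 / 0.0001674 = 13118 d
  layer 2 (clay): t_2 = 11.6 × 0.02 / 0.0001674 = 1386 d
  layer 3 (clean gravel): t_3 = 1.59 × 0.22 / 0.0001674 = 2090 d
Total t = Σ t_i = 16594 days = 45.43 years.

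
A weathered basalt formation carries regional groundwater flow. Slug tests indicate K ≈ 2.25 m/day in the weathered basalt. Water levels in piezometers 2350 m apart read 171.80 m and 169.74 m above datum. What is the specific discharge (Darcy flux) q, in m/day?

0.00197

Hydraulic gradient i = (171.80 − 169.74) / 2350 = 2.06 / 2350 = 0.0008766.
Specific discharge q = K · i = 2.250 × 0.0008766 = 0.001972 m/day.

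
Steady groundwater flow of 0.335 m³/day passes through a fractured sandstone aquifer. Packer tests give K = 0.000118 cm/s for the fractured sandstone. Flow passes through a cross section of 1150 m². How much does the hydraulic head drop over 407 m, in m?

Convert K: 0.000118 cm/s × 864 = 0.1020 m/day.
From Q = K·A·i, i = Q / (K·A) = 0.335 / (0.1020 × 1150) = 0.002857.
Head loss Δh = i · L = 0.002857 × 407 = 1.163 m.

1.16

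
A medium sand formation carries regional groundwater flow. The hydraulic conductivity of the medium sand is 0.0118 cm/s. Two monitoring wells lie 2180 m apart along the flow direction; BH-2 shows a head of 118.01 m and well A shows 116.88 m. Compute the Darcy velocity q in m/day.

0.00528

Convert K: 0.0118 cm/s × 864 = 10.20 m/day.
Hydraulic gradient i = (118.01 − 116.88) / 2180 = 1.13 / 2180 = 0.0005183.
Specific discharge q = K · i = 10.20 × 0.0005183 = 0.005285 m/day.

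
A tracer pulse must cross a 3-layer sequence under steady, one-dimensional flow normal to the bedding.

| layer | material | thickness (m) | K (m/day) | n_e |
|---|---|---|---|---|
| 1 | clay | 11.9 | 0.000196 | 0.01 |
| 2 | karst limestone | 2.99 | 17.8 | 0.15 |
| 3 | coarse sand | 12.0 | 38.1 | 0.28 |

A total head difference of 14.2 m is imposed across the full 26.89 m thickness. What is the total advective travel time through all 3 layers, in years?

46.0

With flow normal to the layers, continuity requires the same specific discharge q through every layer.
Σ(b_i/K_i) = 11.9/0.000196 + 2.99/17.8 + 12.0/38.1 = 60715 d.
q = Δh / Σ(b_i/K_i) = 14.2 / 60715 = 0.0002339 m/day.
In each layer the seepage velocity is v_i = q/n_i, so the layer transit time is t_i = b_i·n_i / q:
  layer 1 (clay): t_1 = 11.9 × 0.01 / 0.0002339 = 508.8 d
  layer 2 (karst limestone): t_2 = 2.99 × 0.15 / 0.0002339 = 1918 d
  layer 3 (coarse sand): t_3 = 12.0 × 0.28 / 0.0002339 = 14366 d
Total t = Σ t_i = 16793 days = 45.98 years.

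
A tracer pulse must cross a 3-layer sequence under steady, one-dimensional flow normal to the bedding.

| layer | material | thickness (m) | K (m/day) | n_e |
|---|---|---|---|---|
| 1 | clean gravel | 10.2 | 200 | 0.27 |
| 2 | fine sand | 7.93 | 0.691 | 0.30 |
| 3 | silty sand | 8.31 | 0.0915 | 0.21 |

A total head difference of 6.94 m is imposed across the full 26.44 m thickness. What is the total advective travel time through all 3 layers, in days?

101

With flow normal to the layers, continuity requires the same specific discharge q through every layer.
Σ(b_i/K_i) = 10.2/200 + 7.93/0.691 + 8.31/0.0915 = 102.3 d.
q = Δh / Σ(b_i/K_i) = 6.94 / 102.3 = 0.06781 m/day.
In each layer the seepage velocity is v_i = q/n_i, so the layer transit time is t_i = b_i·n_i / q:
  layer 1 (clean gravel): t_1 = 10.2 × 0.27 / 0.06781 = 40.61 d
  layer 2 (fine sand): t_2 = 7.93 × 0.30 / 0.06781 = 35.08 d
  layer 3 (silty sand): t_3 = 8.31 × 0.21 / 0.06781 = 25.74 d
Total t = Σ t_i = 101.4 days.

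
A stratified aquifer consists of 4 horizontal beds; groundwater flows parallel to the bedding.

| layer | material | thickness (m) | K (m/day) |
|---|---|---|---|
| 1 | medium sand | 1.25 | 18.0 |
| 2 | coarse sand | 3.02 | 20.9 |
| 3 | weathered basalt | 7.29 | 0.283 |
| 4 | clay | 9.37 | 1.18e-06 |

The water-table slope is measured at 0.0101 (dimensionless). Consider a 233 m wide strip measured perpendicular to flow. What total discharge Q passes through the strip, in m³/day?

206

Flow is parallel to layering, so each bed carries its own Darcy discharge and the transmissivities add.
Σ(K_i·b_i) = 18.0×1.25 + 20.9×3.02 + 0.283×7.29 + 1.18e-06×9.37 = 87.68 m²/day.
Hydraulic gradient i = 0.0101.
Q = Σ(K_i·b_i) · W · i = 87.68 × 233 × 0.01010 = 206.3 m³/day.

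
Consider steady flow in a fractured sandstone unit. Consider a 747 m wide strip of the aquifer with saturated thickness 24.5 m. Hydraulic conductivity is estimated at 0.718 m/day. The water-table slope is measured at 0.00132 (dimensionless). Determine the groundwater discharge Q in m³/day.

Cross-sectional area A = 747 × 24.5 = 18302 m².
Hydraulic gradient i = 0.00132.
Darcy's law: Q = K · A · i = 0.7180 × 18302 × 0.001320 = 17.35 m³/day.

17.3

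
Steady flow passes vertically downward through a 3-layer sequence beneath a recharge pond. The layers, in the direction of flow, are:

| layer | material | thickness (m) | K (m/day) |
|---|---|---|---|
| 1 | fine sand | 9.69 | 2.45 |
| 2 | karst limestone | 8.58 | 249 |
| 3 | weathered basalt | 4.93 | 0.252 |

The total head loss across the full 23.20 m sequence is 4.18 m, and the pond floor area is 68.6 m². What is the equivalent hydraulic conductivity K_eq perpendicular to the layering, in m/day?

0.985

Flow is perpendicular to layering, so the layers act in series and the equivalent K is the thickness-weighted harmonic mean.
Total thickness L = 9.69 + 8.58 + 4.93 = 23.20 m.
Σ(b_i/K_i) = 9.69/2.45 + 8.58/249 + 4.93/0.252 = 23.55 d.
K_eq = L / Σ(b_i/K_i) = 23.20 / 23.55 = 0.9850 m/day.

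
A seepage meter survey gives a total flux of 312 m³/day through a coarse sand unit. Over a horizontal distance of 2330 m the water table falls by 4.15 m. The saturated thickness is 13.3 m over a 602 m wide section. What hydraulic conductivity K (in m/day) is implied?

21.9

Cross-sectional area A = 602 × 13.3 = 8007 m².
Hydraulic gradient i = Δh / L = 4.15 / 2330 = 0.001781.
From Q = K·A·i, K = Q / (A·i) = 312 / (8007 × 0.001781) = 21.88 m/day.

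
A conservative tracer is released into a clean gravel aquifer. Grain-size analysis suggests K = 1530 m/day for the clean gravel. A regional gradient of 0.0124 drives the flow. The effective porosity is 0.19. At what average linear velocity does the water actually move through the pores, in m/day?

Hydraulic gradient i = 0.0124.
Darcy flux q = K · i = 1530 × 0.01240 = 18.97 m/day.
Seepage velocity v = q / n_e = 18.97 / 0.19 = 99.85 m/day.

99.9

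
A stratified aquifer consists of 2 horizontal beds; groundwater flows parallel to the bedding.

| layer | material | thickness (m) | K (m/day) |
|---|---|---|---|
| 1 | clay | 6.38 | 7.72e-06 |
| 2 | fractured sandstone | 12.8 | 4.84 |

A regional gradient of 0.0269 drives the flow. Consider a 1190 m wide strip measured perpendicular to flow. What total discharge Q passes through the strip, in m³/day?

1980

Flow is parallel to layering, so each bed carries its own Darcy discharge and the transmissivities add.
Σ(K_i·b_i) = 7.72e-06×6.38 + 4.84×12.8 = 61.95 m²/day.
Hydraulic gradient i = 0.0269.
Q = Σ(K_i·b_i) · W · i = 61.95 × 1190 × 0.02690 = 1983 m³/day.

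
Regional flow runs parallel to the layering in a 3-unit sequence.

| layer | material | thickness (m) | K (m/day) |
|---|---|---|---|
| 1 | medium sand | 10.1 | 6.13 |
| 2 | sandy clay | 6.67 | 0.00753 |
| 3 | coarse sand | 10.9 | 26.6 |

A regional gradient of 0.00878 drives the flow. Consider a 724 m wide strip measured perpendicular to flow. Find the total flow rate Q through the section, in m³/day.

Flow is parallel to layering, so each bed carries its own Darcy discharge and the transmissivities add.
Σ(K_i·b_i) = 6.13×10.1 + 0.00753×6.67 + 26.6×10.9 = 351.9 m²/day.
Hydraulic gradient i = 0.00878.
Q = Σ(K_i·b_i) · W · i = 351.9 × 724 × 0.008780 = 2237 m³/day.

2240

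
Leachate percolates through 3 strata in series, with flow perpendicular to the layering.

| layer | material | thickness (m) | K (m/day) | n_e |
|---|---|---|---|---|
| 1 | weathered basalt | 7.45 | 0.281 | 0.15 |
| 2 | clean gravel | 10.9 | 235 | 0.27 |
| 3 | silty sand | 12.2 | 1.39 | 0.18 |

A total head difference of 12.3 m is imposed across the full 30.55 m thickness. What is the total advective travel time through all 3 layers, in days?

18.0

With flow normal to the layers, continuity requires the same specific discharge q through every layer.
Σ(b_i/K_i) = 7.45/0.281 + 10.9/235 + 12.2/1.39 = 35.34 d.
q = Δh / Σ(b_i/K_i) = 12.3 / 35.34 = 0.3481 m/day.
In each layer the seepage velocity is v_i = q/n_i, so the layer transit time is t_i = b_i·n_i / q:
  layer 1 (weathered basalt): t_1 = 7.45 × 0.15 / 0.3481 = 3.210 d
  layer 2 (clean gravel): t_2 = 10.9 × 0.27 / 0.3481 = 8.455 d
  layer 3 (silty sand): t_3 = 12.2 × 0.18 / 0.3481 = 6.309 d
Total t = Σ t_i = 17.97 days.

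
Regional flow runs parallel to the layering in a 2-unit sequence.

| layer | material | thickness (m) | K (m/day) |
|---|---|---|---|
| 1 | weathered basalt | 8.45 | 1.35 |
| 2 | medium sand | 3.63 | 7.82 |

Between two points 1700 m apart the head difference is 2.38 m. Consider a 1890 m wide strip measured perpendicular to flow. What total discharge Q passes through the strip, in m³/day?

105

Flow is parallel to layering, so each bed carries its own Darcy discharge and the transmissivities add.
Σ(K_i·b_i) = 1.35×8.45 + 7.82×3.63 = 39.79 m²/day.
Hydraulic gradient i = Δh / L = 2.38 / 1700 = 0.001400.
Q = Σ(K_i·b_i) · W · i = 39.79 × 1890 × 0.001400 = 105.3 m³/day.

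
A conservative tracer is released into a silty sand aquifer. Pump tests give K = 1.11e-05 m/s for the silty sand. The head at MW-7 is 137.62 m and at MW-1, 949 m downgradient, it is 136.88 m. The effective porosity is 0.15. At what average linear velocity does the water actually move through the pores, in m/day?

0.00499

Convert K: 1.11e-05 m/s × 86400 = 0.9590 m/day.
Hydraulic gradient i = (137.62 − 136.88) / 949 = 0.74 / 949 = 0.0007798.
Darcy flux q = K · i = 0.9590 × 0.0007798 = 0.0007478 m/day.
Seepage velocity v = q / n_e = 0.0007478 / 0.15 = 0.004986 m/day.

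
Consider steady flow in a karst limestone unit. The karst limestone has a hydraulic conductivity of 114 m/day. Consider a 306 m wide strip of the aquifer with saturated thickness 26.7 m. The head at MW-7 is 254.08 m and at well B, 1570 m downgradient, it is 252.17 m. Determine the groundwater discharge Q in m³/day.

Cross-sectional area A = 306 × 26.7 = 8170 m².
Hydraulic gradient i = (254.08 − 252.17) / 1570 = 1.91 / 1570 = 0.001217.
Darcy's law: Q = K · A · i = 114.0 × 8170 × 0.001217 = 1133 m³/day.

1130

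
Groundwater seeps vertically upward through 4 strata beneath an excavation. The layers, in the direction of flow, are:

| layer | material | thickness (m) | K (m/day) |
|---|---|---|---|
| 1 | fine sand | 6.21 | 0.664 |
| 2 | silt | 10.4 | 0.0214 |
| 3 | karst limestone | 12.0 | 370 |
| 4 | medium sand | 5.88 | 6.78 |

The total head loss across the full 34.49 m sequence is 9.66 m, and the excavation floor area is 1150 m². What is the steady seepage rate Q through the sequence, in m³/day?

Flow is perpendicular to layering, so the layers act in series and the equivalent K is the thickness-weighted harmonic mean.
Total thickness L = 6.21 + 10.4 + 12.0 + 5.88 = 34.49 m.
Σ(b_i/K_i) = 6.21/0.664 + 10.4/0.0214 + 12.0/370 + 5.88/6.78 = 496.2 d.
K_eq = L / Σ(b_i/K_i) = 34.49 / 496.2 = 0.06950 m/day.
Q = K_eq · A · (Δh/L) = 0.06950 × 1150 × (9.66/34.49) = 22.39 m³/day.

22.4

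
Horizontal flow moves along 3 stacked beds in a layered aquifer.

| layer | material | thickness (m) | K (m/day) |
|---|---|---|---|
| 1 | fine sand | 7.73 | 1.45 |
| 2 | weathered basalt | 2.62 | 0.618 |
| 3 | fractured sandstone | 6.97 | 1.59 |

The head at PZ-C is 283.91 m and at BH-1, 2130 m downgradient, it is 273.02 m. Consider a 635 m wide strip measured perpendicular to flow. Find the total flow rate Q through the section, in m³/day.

77.6

Flow is parallel to layering, so each bed carries its own Darcy discharge and the transmissivities add.
Σ(K_i·b_i) = 1.45×7.73 + 0.618×2.62 + 1.59×6.97 = 23.91 m²/day.
Hydraulic gradient i = (283.91 − 273.02) / 2130 = 10.89 / 2130 = 0.005113.
Q = Σ(K_i·b_i) · W · i = 23.91 × 635 × 0.005113 = 77.62 m³/day.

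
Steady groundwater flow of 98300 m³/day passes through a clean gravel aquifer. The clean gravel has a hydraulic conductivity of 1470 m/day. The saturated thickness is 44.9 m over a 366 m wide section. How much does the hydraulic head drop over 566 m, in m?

2.30

Cross-sectional area A = 366 × 44.9 = 16433 m².
From Q = K·A·i, i = Q / (K·A) = 98300 / (1470 × 16433) = 0.004069.
Head loss Δh = i · L = 0.004069 × 566 = 2.303 m.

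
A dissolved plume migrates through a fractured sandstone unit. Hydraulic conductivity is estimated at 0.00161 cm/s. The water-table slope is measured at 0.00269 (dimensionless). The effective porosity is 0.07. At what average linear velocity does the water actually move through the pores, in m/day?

Convert K: 0.00161 cm/s × 864 = 1.391 m/day.
Hydraulic gradient i = 0.00269.
Darcy flux q = K · i = 1.391 × 0.002690 = 0.003742 m/day.
Seepage velocity v = q / n_e = 0.003742 / 0.07 = 0.05346 m/day.

0.0535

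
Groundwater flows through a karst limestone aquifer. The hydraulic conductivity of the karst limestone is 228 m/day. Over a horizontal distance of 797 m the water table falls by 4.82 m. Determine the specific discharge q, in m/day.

Hydraulic gradient i = Δh / L = 4.82 / 797 = 0.006048.
Specific discharge q = K · i = 228.0 × 0.006048 = 1.379 m/day.

1.38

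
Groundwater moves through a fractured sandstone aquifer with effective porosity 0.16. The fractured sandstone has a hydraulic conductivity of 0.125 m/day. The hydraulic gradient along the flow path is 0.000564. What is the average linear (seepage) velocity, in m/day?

Hydraulic gradient i = 0.000564.
Darcy flux q = K · i = 0.1250 × 0.0005640 = 7.050e-05 m/day.
Seepage velocity v = q / n_e = 7.050e-05 / 0.16 = 0.0004406 m/day.

0.000441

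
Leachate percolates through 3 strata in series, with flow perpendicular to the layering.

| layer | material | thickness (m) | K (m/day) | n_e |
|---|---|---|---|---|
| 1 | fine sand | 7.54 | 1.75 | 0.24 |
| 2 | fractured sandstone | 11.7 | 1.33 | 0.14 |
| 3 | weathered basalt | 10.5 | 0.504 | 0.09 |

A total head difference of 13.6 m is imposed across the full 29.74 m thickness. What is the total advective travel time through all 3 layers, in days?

11.0

With flow normal to the layers, continuity requires the same specific discharge q through every layer.
Σ(b_i/K_i) = 7.54/1.75 + 11.7/1.33 + 10.5/0.504 = 33.94 d.
q = Δh / Σ(b_i/K_i) = 13.6 / 33.94 = 0.4007 m/day.
In each layer the seepage velocity is v_i = q/n_i, so the layer transit time is t_i = b_i·n_i / q:
  layer 1 (fine sand): t_1 = 7.54 × 0.24 / 0.4007 = 4.516 d
  layer 2 (fractured sandstone): t_2 = 11.7 × 0.14 / 0.4007 = 4.088 d
  layer 3 (weathered basalt): t_3 = 10.5 × 0.09 / 0.4007 = 2.358 d
Total t = Σ t_i = 10.96 days.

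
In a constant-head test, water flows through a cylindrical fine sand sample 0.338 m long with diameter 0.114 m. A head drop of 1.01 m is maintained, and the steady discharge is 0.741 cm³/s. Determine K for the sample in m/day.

2.10

Cross-sectional area A = π·(d/2)² = π × (0.114/2)² = 0.01021 m².
Convert discharge: 0.741 cm³/s = 7.410e-07 m³/s.
Darcy's law rearranged: K = Q·L / (A·Δh) = 7.410e-07 × 0.338 / (0.01021 × 1.01) = 2.429e-05 m/s = 2.099 m/day.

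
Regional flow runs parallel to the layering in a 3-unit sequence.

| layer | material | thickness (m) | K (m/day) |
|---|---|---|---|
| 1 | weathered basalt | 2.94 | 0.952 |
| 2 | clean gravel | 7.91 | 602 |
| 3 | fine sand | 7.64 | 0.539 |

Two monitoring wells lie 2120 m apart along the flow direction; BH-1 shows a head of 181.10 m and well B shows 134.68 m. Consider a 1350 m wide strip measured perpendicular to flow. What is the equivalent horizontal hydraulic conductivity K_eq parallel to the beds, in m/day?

Flow is parallel to layering, so each bed carries its own Darcy discharge and the transmissivities add.
Σ(K_i·b_i) = 0.952×2.94 + 602×7.91 + 0.539×7.64 = 4769 m²/day.
Total thickness b = 18.49 m, so K_eq = Σ(K_i·b_i)/b = 257.9 m/day.

258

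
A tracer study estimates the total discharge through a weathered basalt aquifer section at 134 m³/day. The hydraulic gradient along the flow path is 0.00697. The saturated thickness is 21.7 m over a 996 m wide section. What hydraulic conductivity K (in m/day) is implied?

0.890

Cross-sectional area A = 996 × 21.7 = 21613 m².
Hydraulic gradient i = 0.00697.
From Q = K·A·i, K = Q / (A·i) = 134 / (21613 × 0.006970) = 0.8895 m/day.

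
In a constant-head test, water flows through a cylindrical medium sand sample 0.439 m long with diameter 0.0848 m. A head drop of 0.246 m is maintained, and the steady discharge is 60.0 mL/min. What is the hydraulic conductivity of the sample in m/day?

Cross-sectional area A = π·(d/2)² = π × (0.0848/2)² = 0.005648 m².
Convert discharge: 60.0 mL/min = 1.000e-06 m³/s.
Darcy's law rearranged: K = Q·L / (A·Δh) = 1.000e-06 × 0.439 / (0.005648 × 0.246) = 0.0003160 m/s = 27.30 m/day.

27.3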